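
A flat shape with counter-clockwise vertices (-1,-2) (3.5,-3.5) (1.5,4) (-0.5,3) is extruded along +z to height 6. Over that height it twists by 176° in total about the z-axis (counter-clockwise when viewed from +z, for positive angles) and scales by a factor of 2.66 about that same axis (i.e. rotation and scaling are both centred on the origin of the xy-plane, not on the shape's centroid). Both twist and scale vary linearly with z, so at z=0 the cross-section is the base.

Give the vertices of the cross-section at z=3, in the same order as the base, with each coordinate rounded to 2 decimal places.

Cross-section at z=3: (3.59,-1.96) (6.62,6.18) (-7.22,3.00) (-5.52,-0.72)

t = z/height = 3/6 = 0.5
s = 1 + (scale-1)·z/height = 1 + (2.66-1)·3/6 = 1.830000
θ = twist·z/height = 176°·3/6 = 88.0000° = 1.535890 rad
cos θ = 0.034899, sin θ = 0.999391 (intermediates below are computed at full precision and shown rounded to 5 d.p.)
v1: (-1,-2) → rotate → (1.96388,-1.06919) → ×s → (3.59390,-1.95662) → (3.59,-1.96)
v2: (3.5,-3.5) → rotate → (3.62002,3.37572) → ×s → (6.62463,6.17757) → (6.62,6.18)
v3: (1.5,4) → rotate → (-3.94521,1.63868) → ×s → (-7.21974,2.99879) → (-7.22,3.00)
v4: (-0.5,3) → rotate → (-3.01562,-0.39500) → ×s → (-5.51859,-0.72284) → (-5.52,-0.72)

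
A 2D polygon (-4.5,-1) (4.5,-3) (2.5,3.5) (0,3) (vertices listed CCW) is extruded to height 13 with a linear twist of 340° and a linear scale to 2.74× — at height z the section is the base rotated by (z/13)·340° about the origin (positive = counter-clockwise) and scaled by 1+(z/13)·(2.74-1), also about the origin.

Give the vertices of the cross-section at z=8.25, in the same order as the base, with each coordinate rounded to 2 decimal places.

t = z/height = 8.25/13 = 0.634615
s = 1 + (scale-1)·z/height = 1 + (2.74-1)·8.25/13 = 2.104231
θ = twist·z/height = 340°·8.25/13 = 215.7692° = 3.765884 rad
cos θ = -0.811378, sin θ = -0.584522 (intermediates below are computed at full precision and shown rounded to 5 d.p.)
v1: (-4.5,-1) → rotate → (3.06668,3.44173) → ×s → (6.45300,7.24219) → (6.45,7.24)
v2: (4.5,-3) → rotate → (-5.40477,-0.19622) → ×s → (-11.37288,-0.41288) → (-11.37,-0.41)
v3: (2.5,3.5) → rotate → (0.01738,-4.30113) → ×s → (0.03658,-9.05056) → (0.04,-9.05)
v4: (0,3) → rotate → (1.75357,-2.43413) → ×s → (3.68991,-5.12198) → (3.69,-5.12)

Cross-section at z=8.25: (6.45,7.24) (-11.37,-0.41) (0.04,-9.05) (3.69,-5.12)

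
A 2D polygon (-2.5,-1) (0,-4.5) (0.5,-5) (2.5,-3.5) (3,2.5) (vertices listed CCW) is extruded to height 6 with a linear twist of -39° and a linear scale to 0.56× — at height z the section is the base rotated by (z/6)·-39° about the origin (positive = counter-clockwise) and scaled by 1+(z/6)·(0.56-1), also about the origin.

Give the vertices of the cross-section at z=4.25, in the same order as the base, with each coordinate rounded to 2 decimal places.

t = z/height = 4.25/6 = 0.708333
s = 1 + (scale-1)·z/height = 1 + (0.56-1)·4.25/6 = 0.688333
θ = twist·z/height = -39°·4.25/6 = -27.6250° = -0.482147 rad
cos θ = 0.886001, sin θ = -0.463683 (intermediates below are computed at full precision and shown rounded to 5 d.p.)
v1: (-2.5,-1) → rotate → (-2.67869,0.27321) → ×s → (-1.84383,0.18806) → (-1.84,0.19)
v2: (0,-4.5) → rotate → (-2.08657,-3.98701) → ×s → (-1.43626,-2.74439) → (-1.44,-2.74)
v3: (0.5,-5) → rotate → (-1.87541,-4.66185) → ×s → (-1.29091,-3.20891) → (-1.29,-3.21)
v4: (2.5,-3.5) → rotate → (0.59211,-4.26021) → ×s → (0.40757,-2.93245) → (0.41,-2.93)
v5: (3,2.5) → rotate → (3.81721,0.82396) → ×s → (2.62751,0.56716) → (2.63,0.57)

Cross-section at z=4.25: (-1.84,0.19) (-1.44,-2.74) (-1.29,-3.21) (0.41,-2.93) (2.63,0.57)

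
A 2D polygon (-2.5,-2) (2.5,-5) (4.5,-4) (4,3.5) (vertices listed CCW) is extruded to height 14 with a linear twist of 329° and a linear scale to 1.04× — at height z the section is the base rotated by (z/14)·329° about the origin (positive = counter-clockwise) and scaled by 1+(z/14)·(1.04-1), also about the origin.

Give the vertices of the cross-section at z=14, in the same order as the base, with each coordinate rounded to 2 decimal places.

Cross-section at z=14: (-3.30,-0.44) (-0.45,-5.80) (1.87,-5.98) (5.44,0.98)

t = z/height = 14/14 = 1
s = 1 + (scale-1)·z/height = 1 + (1.04-1)·14/14 = 1.040000
θ = twist·z/height = 329°·14/14 = 329.0000° = 5.742133 rad
cos θ = 0.857167, sin θ = -0.515038 (intermediates below are computed at full precision and shown rounded to 5 d.p.)
v1: (-2.5,-2) → rotate → (-3.17299,-0.42674) → ×s → (-3.29991,-0.44381) → (-3.30,-0.44)
v2: (2.5,-5) → rotate → (-0.43227,-5.57343) → ×s → (-0.44956,-5.79637) → (-0.45,-5.80)
v3: (4.5,-4) → rotate → (1.79710,-5.74634) → ×s → (1.86898,-5.97619) → (1.87,-5.98)
v4: (4,3.5) → rotate → (5.23130,0.93993) → ×s → (5.44055,0.97753) → (5.44,0.98)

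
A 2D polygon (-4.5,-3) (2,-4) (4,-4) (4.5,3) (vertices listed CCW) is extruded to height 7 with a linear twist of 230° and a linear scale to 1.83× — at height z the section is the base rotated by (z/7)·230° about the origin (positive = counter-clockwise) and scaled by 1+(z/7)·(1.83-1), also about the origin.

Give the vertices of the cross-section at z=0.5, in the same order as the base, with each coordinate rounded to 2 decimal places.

Cross-section at z=0.5: (-3.67,-4.40) (3.23,-3.46) (5.26,-2.87) (3.67,4.40)

t = z/height = 0.5/7 = 0.0714286
s = 1 + (scale-1)·z/height = 1 + (1.83-1)·0.5/7 = 1.059286
θ = twist·z/height = 230°·0.5/7 = 16.4286° = 0.286733 rad
cos θ = 0.959173, sin θ = 0.282820 (intermediates below are computed at full precision and shown rounded to 5 d.p.)
v1: (-4.5,-3) → rotate → (-3.46782,-4.15021) → ×s → (-3.67341,-4.39626) → (-3.67,-4.40)
v2: (2,-4) → rotate → (3.04963,-3.27105) → ×s → (3.23042,-3.46498) → (3.23,-3.46)
v3: (4,-4) → rotate → (4.96797,-2.70541) → ×s → (5.26250,-2.86581) → (5.26,-2.87)
v4: (4.5,3) → rotate → (3.46782,4.15021) → ×s → (3.67341,4.39626) → (3.67,4.40)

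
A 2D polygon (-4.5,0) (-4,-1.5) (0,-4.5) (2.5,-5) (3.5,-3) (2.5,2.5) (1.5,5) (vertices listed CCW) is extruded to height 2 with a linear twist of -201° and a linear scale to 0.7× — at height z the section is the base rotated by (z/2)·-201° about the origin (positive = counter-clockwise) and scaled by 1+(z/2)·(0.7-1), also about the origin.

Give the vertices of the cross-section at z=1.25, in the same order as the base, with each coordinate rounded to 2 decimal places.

Cross-section at z=1.25: (2.13,2.97) (0.90,3.35) (-2.97,2.13) (-4.49,0.72) (-3.64,-0.89) (0.47,-2.83) (2.59,-3.36)

t = z/height = 1.25/2 = 0.625
s = 1 + (scale-1)·z/height = 1 + (0.7-1)·1.25/2 = 0.812500
θ = twist·z/height = -201°·1.25/2 = -125.6250° = -2.192570 rad
cos θ = -0.582478, sin θ = -0.812847 (intermediates below are computed at full precision and shown rounded to 5 d.p.)
v1: (-4.5,0) → rotate → (2.62115,3.65781) → ×s → (2.12968,2.97197) → (2.13,2.97)
v2: (-4,-1.5) → rotate → (1.11064,4.12510) → ×s → (0.90240,3.35165) → (0.90,3.35)
v3: (0,-4.5) → rotate → (-3.65781,2.62115) → ×s → (-2.97197,2.12968) → (-2.97,2.13)
v4: (2.5,-5) → rotate → (-5.52043,0.88027) → ×s → (-4.48535,0.71522) → (-4.49,0.72)
v5: (3.5,-3) → rotate → (-4.47721,-1.09753) → ×s → (-3.63773,-0.89174) → (-3.64,-0.89)
v6: (2.5,2.5) → rotate → (0.57592,-3.48831) → ×s → (0.46794,-2.83425) → (0.47,-2.83)
v7: (1.5,5) → rotate → (3.19052,-4.13166) → ×s → (2.59229,-3.35697) → (2.59,-3.36)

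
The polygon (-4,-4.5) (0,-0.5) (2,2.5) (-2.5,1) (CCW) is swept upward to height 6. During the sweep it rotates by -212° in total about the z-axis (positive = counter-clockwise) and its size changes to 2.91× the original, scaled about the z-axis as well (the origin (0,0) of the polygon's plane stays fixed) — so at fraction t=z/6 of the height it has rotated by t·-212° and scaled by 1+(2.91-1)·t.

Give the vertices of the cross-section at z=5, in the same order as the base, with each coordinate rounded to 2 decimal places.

Cross-section at z=5: (9.67,12.25) (-0.08,1.29) (-4.80,-6.77) (6.62,-2.21)

t = z/height = 5/6 = 0.833333
s = 1 + (scale-1)·z/height = 1 + (2.91-1)·5/6 = 2.591667
θ = twist·z/height = -212°·5/6 = -176.6667° = -3.083415 rad
cos θ = -0.998308, sin θ = -0.058145 (intermediates below are computed at full precision and shown rounded to 5 d.p.)
v1: (-4,-4.5) → rotate → (3.73158,4.72497) → ×s → (9.67101,12.24554) → (9.67,12.25)
v2: (0,-0.5) → rotate → (-0.02907,0.49915) → ×s → (-0.07535,1.29364) → (-0.08,1.29)
v3: (2,2.5) → rotate → (-1.85125,-2.61206) → ×s → (-4.79783,-6.76959) → (-4.80,-6.77)
v4: (-2.5,1) → rotate → (2.55392,-0.85295) → ×s → (6.61890,-2.21055) → (6.62,-2.21)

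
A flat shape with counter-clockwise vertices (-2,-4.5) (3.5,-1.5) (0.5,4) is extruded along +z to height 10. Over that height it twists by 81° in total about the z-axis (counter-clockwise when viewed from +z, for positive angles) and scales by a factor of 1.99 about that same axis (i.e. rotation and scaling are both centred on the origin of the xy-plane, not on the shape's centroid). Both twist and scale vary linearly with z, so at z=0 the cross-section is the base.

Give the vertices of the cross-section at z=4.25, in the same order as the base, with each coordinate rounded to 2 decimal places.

t = z/height = 4.25/10 = 0.425
s = 1 + (scale-1)·z/height = 1 + (1.99-1)·4.25/10 = 1.420750
θ = twist·z/height = 81°·4.25/10 = 34.4250° = 0.600830 rad
cos θ = 0.824867, sin θ = 0.565327 (intermediates below are computed at full precision and shown rounded to 5 d.p.)
v1: (-2,-4.5) → rotate → (0.89424,-4.84256) → ×s → (1.27049,-6.88006) → (1.27,-6.88)
v2: (3.5,-1.5) → rotate → (3.73502,0.74134) → ×s → (5.30654,1.05326) → (5.31,1.05)
v3: (0.5,4) → rotate → (-1.84887,3.58213) → ×s → (-2.62679,5.08931) → (-2.63,5.09)

Cross-section at z=4.25: (1.27,-6.88) (5.31,1.05) (-2.63,5.09)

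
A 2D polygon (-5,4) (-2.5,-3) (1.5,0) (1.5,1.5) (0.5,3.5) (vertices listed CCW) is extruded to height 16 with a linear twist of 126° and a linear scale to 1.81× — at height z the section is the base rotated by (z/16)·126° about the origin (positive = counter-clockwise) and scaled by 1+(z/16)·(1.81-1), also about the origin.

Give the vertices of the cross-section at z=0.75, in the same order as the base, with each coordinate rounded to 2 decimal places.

Cross-section at z=0.75: (-5.59,3.60) (-2.26,-3.36) (1.55,0.16) (1.39,1.71) (0.14,3.67)

t = z/height = 0.75/16 = 0.046875
s = 1 + (scale-1)·z/height = 1 + (1.81-1)·0.75/16 = 1.037969
θ = twist·z/height = 126°·0.75/16 = 5.9063° = 0.103084 rad
cos θ = 0.994692, sin θ = 0.102901 (intermediates below are computed at full precision and shown rounded to 5 d.p.)
v1: (-5,4) → rotate → (-5.38506,3.46426) → ×s → (-5.58953,3.59579) → (-5.59,3.60)
v2: (-2.5,-3) → rotate → (-2.17803,-3.24133) → ×s → (-2.26072,-3.36440) → (-2.26,-3.36)
v3: (1.5,0) → rotate → (1.49204,0.15435) → ×s → (1.54869,0.16021) → (1.55,0.16)
v4: (1.5,1.5) → rotate → (1.33769,1.64639) → ×s → (1.38848,1.70890) → (1.39,1.71)
v5: (0.5,3.5) → rotate → (0.13719,3.53287) → ×s → (0.14240,3.66701) → (0.14,3.67)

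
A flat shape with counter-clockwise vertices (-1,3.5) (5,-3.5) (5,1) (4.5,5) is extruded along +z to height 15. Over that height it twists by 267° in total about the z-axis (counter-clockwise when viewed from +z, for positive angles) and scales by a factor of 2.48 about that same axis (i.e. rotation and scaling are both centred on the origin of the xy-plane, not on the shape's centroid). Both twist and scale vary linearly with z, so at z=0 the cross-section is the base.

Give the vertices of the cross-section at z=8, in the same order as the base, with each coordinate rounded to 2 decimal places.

Cross-section at z=8: (-2.40,-6.05) (-3.27,10.42) (-8.18,4.04) (-11.84,-2.18)

t = z/height = 8/15 = 0.533333
s = 1 + (scale-1)·z/height = 1 + (2.48-1)·8/15 = 1.789333
θ = twist·z/height = 267°·8/15 = 142.4000° = 2.485349 rad
cos θ = -0.792290, sin θ = 0.610145 (intermediates below are computed at full precision and shown rounded to 5 d.p.)
v1: (-1,3.5) → rotate → (-1.34322,-3.38316) → ×s → (-2.40347,-6.05360) → (-2.40,-6.05)
v2: (5,-3.5) → rotate → (-1.82594,5.82374) → ×s → (-3.26722,10.42061) → (-3.27,10.42)
v3: (5,1) → rotate → (-4.57159,2.25844) → ×s → (-8.18010,4.04110) → (-8.18,4.04)
v4: (4.5,5) → rotate → (-6.61603,-1.21579) → ×s → (-11.83828,-2.17546) → (-11.84,-2.18)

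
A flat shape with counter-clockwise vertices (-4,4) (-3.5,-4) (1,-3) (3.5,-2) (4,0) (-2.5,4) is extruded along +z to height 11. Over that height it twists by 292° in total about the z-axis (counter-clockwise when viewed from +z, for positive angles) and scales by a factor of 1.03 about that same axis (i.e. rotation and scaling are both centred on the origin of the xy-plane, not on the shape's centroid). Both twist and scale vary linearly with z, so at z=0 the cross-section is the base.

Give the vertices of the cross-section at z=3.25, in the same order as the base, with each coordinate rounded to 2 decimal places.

t = z/height = 3.25/11 = 0.295455
s = 1 + (scale-1)·z/height = 1 + (1.03-1)·3.25/11 = 1.008864
θ = twist·z/height = 292°·3.25/11 = 86.2727° = 1.505743 rad
cos θ = 0.065007, sin θ = 0.997885 (intermediates below are computed at full precision and shown rounded to 5 d.p.)
v1: (-4,4) → rotate → (-4.25157,-3.73151) → ×s → (-4.28925,-3.76458) → (-4.29,-3.76)
v2: (-3.5,-4) → rotate → (3.76401,-3.75263) → ×s → (3.79738,-3.78589) → (3.80,-3.79)
v3: (1,-3) → rotate → (3.05866,0.80286) → ×s → (3.08577,0.80998) → (3.09,0.81)
v4: (3.5,-2) → rotate → (2.22330,3.36258) → ×s → (2.24300,3.39239) → (2.24,3.39)
v5: (4,0) → rotate → (0.26003,3.99154) → ×s → (0.26233,4.02692) → (0.26,4.03)
v6: (-2.5,4) → rotate → (-4.15406,-2.23468) → ×s → (-4.19088,-2.25449) → (-4.19,-2.25)

Cross-section at z=3.25: (-4.29,-3.76) (3.80,-3.79) (3.09,0.81) (2.24,3.39) (0.26,4.03) (-4.19,-2.25)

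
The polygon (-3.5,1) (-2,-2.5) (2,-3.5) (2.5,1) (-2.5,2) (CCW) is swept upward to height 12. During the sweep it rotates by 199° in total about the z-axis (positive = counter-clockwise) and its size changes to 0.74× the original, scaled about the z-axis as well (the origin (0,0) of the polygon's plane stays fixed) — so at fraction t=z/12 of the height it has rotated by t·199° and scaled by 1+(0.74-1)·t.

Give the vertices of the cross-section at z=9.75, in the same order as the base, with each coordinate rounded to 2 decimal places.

Cross-section at z=9.75: (2.37,-1.62) (2.12,1.38) (-0.63,3.12) (-2.12,-0.13) (1.38,-2.12)

t = z/height = 9.75/12 = 0.8125
s = 1 + (scale-1)·z/height = 1 + (0.74-1)·9.75/12 = 0.788750
θ = twist·z/height = 199°·9.75/12 = 161.6875° = 2.821979 rad
cos θ = -0.949357, sin θ = 0.314200 (intermediates below are computed at full precision and shown rounded to 5 d.p.)
v1: (-3.5,1) → rotate → (3.00855,-2.04906) → ×s → (2.37299,-1.61619) → (2.37,-1.62)
v2: (-2,-2.5) → rotate → (2.68421,1.74499) → ×s → (2.11717,1.37636) → (2.12,1.38)
v3: (2,-3.5) → rotate → (-0.79902,3.95115) → ×s → (-0.63022,3.11647) → (-0.63,3.12)
v4: (2.5,1) → rotate → (-2.68759,-0.16386) → ×s → (-2.11984,-0.12924) → (-2.12,-0.13)
v5: (-2.5,2) → rotate → (1.74499,-2.68421) → ×s → (1.37636,-2.11717) → (1.38,-2.12)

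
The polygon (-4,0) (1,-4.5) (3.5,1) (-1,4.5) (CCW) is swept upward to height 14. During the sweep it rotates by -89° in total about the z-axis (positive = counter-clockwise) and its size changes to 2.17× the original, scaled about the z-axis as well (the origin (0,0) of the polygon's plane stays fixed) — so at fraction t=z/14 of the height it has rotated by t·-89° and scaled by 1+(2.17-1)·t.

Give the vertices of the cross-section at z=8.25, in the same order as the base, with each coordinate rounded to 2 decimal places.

t = z/height = 8.25/14 = 0.589286
s = 1 + (scale-1)·z/height = 1 + (2.17-1)·8.25/14 = 1.689464
θ = twist·z/height = -89°·8.25/14 = -52.4464° = -0.915363 rad
cos θ = 0.609503, sin θ = -0.792784 (intermediates below are computed at full precision and shown rounded to 5 d.p.)
v1: (-4,0) → rotate → (-2.43801,3.17114) → ×s → (-4.11893,5.35752) → (-4.12,5.36)
v2: (1,-4.5) → rotate → (-2.95802,-3.53555) → ×s → (-4.99748,-5.97318) → (-5.00,-5.97)
v3: (3.5,1) → rotate → (2.92604,-2.16524) → ×s → (4.94345,-3.65810) → (4.94,-3.66)
v4: (-1,4.5) → rotate → (2.95802,3.53555) → ×s → (4.99748,5.97318) → (5.00,5.97)

Cross-section at z=8.25: (-4.12,5.36) (-5.00,-5.97) (4.94,-3.66) (5.00,5.97)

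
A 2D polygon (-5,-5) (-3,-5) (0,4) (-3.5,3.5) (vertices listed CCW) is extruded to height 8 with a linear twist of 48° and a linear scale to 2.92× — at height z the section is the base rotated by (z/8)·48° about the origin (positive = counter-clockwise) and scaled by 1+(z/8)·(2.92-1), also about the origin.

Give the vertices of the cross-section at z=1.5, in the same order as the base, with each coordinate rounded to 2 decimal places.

Cross-section at z=1.5: (-5.65,-7.78) (-2.97,-7.35) (-0.85,5.37) (-5.45,3.96)

t = z/height = 1.5/8 = 0.1875
s = 1 + (scale-1)·z/height = 1 + (2.92-1)·1.5/8 = 1.360000
θ = twist·z/height = 48°·1.5/8 = 9.0000° = 0.157080 rad
cos θ = 0.987688, sin θ = 0.156434 (intermediates below are computed at full precision and shown rounded to 5 d.p.)
v1: (-5,-5) → rotate → (-4.15627,-5.72061) → ×s → (-5.65253,-7.78004) → (-5.65,-7.78)
v2: (-3,-5) → rotate → (-2.18089,-5.40775) → ×s → (-2.96601,-7.35453) → (-2.97,-7.35)
v3: (0,4) → rotate → (-0.62574,3.95075) → ×s → (-0.85100,5.37302) → (-0.85,5.37)
v4: (-3.5,3.5) → rotate → (-4.00443,2.90939) → ×s → (-5.44602,3.95677) → (-5.45,3.96)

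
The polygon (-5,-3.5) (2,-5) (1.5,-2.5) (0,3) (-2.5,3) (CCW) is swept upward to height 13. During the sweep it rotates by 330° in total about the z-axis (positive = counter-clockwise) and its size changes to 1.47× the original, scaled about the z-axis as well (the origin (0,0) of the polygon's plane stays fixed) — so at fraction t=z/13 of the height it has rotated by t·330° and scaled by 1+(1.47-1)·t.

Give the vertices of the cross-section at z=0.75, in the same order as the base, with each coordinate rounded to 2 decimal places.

t = z/height = 0.75/13 = 0.0576923
s = 1 + (scale-1)·z/height = 1 + (1.47-1)·0.75/13 = 1.027115
θ = twist·z/height = 330°·0.75/13 = 19.0385° = 0.332284 rad
cos θ = 0.945300, sin θ = 0.326203 (intermediates below are computed at full precision and shown rounded to 5 d.p.)
v1: (-5,-3.5) → rotate → (-3.58479,-4.93956) → ×s → (-3.68199,-5.07350) → (-3.68,-5.07)
v2: (2,-5) → rotate → (3.52161,-4.07409) → ×s → (3.61710,-4.18456) → (3.62,-4.18)
v3: (1.5,-2.5) → rotate → (2.23346,-1.87395) → ×s → (2.29402,-1.92476) → (2.29,-1.92)
v4: (0,3) → rotate → (-0.97861,2.83590) → ×s → (-1.00514,2.91280) → (-1.01,2.91)
v5: (-2.5,3) → rotate → (-3.34186,2.02039) → ×s → (-3.43247,2.07518) → (-3.43,2.08)

Cross-section at z=0.75: (-3.68,-5.07) (3.62,-4.18) (2.29,-1.92) (-1.01,2.91) (-3.43,2.08)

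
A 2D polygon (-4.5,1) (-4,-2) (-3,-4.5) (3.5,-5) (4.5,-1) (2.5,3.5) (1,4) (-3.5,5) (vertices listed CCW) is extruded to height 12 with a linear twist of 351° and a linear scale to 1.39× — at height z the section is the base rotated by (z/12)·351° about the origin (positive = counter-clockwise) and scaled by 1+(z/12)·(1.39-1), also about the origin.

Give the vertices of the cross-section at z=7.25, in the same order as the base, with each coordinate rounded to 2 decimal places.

t = z/height = 7.25/12 = 0.604167
s = 1 + (scale-1)·z/height = 1 + (1.39-1)·7.25/12 = 1.235625
θ = twist·z/height = 351°·7.25/12 = 212.0625° = 3.701189 rad
cos θ = -0.847470, sin θ = -0.530844 (intermediates below are computed at full precision and shown rounded to 5 d.p.)
v1: (-4.5,1) → rotate → (4.34446,1.54133) → ×s → (5.36812,1.90450) → (5.37,1.90)
v2: (-4,-2) → rotate → (2.32819,3.81832) → ×s → (2.87677,4.71801) → (2.88,4.72)
v3: (-3,-4.5) → rotate → (0.15361,5.40615) → ×s → (0.18980,6.67997) → (0.19,6.68)
v4: (3.5,-5) → rotate → (-5.62036,2.37939) → ×s → (-6.94466,2.94004) → (-6.94,2.94)
v5: (4.5,-1) → rotate → (-4.34446,-1.54133) → ×s → (-5.36812,-1.90450) → (-5.37,-1.90)
v6: (2.5,3.5) → rotate → (-0.26072,-4.29325) → ×s → (-0.32215,-5.30485) → (-0.32,-5.30)
v7: (1,4) → rotate → (1.27591,-3.92072) → ×s → (1.57654,-4.84454) → (1.58,-4.84)
v8: (-3.5,5) → rotate → (5.62036,-2.37939) → ×s → (6.94466,-2.94004) → (6.94,-2.94)

Cross-section at z=7.25: (5.37,1.90) (2.88,4.72) (0.19,6.68) (-6.94,2.94) (-5.37,-1.90) (-0.32,-5.30) (1.58,-4.84) (6.94,-2.94)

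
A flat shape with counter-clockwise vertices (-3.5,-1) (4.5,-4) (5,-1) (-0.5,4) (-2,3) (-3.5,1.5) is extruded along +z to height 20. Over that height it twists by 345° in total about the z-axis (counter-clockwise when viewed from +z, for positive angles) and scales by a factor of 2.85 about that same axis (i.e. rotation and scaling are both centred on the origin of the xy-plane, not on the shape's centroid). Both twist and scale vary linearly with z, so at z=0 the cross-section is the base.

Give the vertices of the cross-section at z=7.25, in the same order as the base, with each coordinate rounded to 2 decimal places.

t = z/height = 7.25/20 = 0.3625
s = 1 + (scale-1)·z/height = 1 + (2.85-1)·7.25/20 = 1.670625
θ = twist·z/height = 345°·7.25/20 = 125.0625° = 2.182752 rad
cos θ = -0.574470, sin θ = 0.818526 (intermediates below are computed at full precision and shown rounded to 5 d.p.)
v1: (-3.5,-1) → rotate → (2.82917,-2.29037) → ×s → (4.72648,-3.82635) → (4.73,-3.83)
v2: (4.5,-4) → rotate → (0.68899,5.98125) → ×s → (1.15104,9.99242) → (1.15,9.99)
v3: (5,-1) → rotate → (-2.05382,4.66710) → ×s → (-3.43117,7.79697) → (-3.43,7.80)
v4: (-0.5,4) → rotate → (-2.98687,-2.70714) → ×s → (-4.98994,-4.52262) → (-4.99,-4.52)
v5: (-2,3) → rotate → (-1.30664,-3.36046) → ×s → (-2.18290,-5.61407) → (-2.18,-5.61)
v6: (-3.5,1.5) → rotate → (0.78285,-3.72655) → ×s → (1.30786,-6.22566) → (1.31,-6.23)

Cross-section at z=7.25: (4.73,-3.83) (1.15,9.99) (-3.43,7.80) (-4.99,-4.52) (-2.18,-5.61) (1.31,-6.23)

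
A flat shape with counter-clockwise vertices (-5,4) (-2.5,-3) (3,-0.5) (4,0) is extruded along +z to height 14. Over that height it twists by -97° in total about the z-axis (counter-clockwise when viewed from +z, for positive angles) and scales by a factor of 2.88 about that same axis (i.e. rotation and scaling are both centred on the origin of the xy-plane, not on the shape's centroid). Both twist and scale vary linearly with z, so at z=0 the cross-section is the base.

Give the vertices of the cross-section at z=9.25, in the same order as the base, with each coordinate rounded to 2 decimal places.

t = z/height = 9.25/14 = 0.660714
s = 1 + (scale-1)·z/height = 1 + (2.88-1)·9.25/14 = 2.242143
θ = twist·z/height = -97°·9.25/14 = -64.0893° = -1.118569 rad
cos θ = 0.436970, sin θ = -0.899476 (intermediates below are computed at full precision and shown rounded to 5 d.p.)
v1: (-5,4) → rotate → (1.41305,6.24526) → ×s → (3.16827,14.00277) → (3.17,14.00)
v2: (-2.5,-3) → rotate → (-3.79085,0.93778) → ×s → (-8.49963,2.10264) → (-8.50,2.10)
v3: (3,-0.5) → rotate → (0.86117,-2.91691) → ×s → (1.93087,-6.54014) → (1.93,-6.54)
v4: (4,0) → rotate → (1.74788,-3.59790) → ×s → (3.91900,-8.06702) → (3.92,-8.07)

Cross-section at z=9.25: (3.17,14.00) (-8.50,2.10) (1.93,-6.54) (3.92,-8.07)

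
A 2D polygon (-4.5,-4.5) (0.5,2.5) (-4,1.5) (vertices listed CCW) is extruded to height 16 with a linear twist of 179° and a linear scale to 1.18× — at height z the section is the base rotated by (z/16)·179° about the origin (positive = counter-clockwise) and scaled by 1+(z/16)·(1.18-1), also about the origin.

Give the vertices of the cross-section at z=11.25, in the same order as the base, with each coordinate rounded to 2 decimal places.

t = z/height = 11.25/16 = 0.703125
s = 1 + (scale-1)·z/height = 1 + (1.18-1)·11.25/16 = 1.126563
θ = twist·z/height = 179°·11.25/16 = 125.8594° = 2.196660 rad
cos θ = -0.585798, sin θ = 0.810457 (intermediates below are computed at full precision and shown rounded to 5 d.p.)
v1: (-4.5,-4.5) → rotate → (6.28315,-1.01097) → ×s → (7.07836,-1.13892) → (7.08,-1.14)
v2: (0.5,2.5) → rotate → (-2.31904,-1.05927) → ×s → (-2.61255,-1.19333) → (-2.61,-1.19)
v3: (-4,1.5) → rotate → (1.12751,-4.12053) → ×s → (1.27021,-4.64203) → (1.27,-4.64)

Cross-section at z=11.25: (7.08,-1.14) (-2.61,-1.19) (1.27,-4.64)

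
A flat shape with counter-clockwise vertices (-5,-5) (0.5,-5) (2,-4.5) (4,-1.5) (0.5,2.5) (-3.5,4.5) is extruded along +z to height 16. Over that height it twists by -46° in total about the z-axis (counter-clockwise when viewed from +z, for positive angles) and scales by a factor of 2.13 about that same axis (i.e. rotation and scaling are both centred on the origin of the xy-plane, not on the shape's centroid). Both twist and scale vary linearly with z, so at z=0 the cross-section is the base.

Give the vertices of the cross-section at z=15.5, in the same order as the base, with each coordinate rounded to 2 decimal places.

Cross-section at z=15.5: (-14.81,-0.11) (-6.60,-8.20) (-3.63,-9.66) (3.77,-8.12) (4.42,3.00) (1.39,11.86)

t = z/height = 15.5/16 = 0.96875
s = 1 + (scale-1)·z/height = 1 + (2.13-1)·15.5/16 = 2.094688
θ = twist·z/height = -46°·15.5/16 = -44.5625° = -0.777762 rad
cos θ = 0.712485, sin θ = -0.701687 (intermediates below are computed at full precision and shown rounded to 5 d.p.)
v1: (-5,-5) → rotate → (-7.07086,-0.05399) → ×s → (-14.81125,-0.11310) → (-14.81,-0.11)
v2: (0.5,-5) → rotate → (-3.15219,-3.91327) → ×s → (-6.60286,-8.19708) → (-6.60,-8.20)
v3: (2,-4.5) → rotate → (-1.73262,-4.60956) → ×s → (-3.62930,-9.65558) → (-3.63,-9.66)
v4: (4,-1.5) → rotate → (1.79741,-3.87548) → ×s → (3.76502,-8.11791) → (3.77,-8.12)
v5: (0.5,2.5) → rotate → (2.11046,1.43037) → ×s → (4.42075,2.99618) → (4.42,3.00)
v6: (-3.5,4.5) → rotate → (0.66389,5.66209) → ×s → (1.39065,11.86031) → (1.39,11.86)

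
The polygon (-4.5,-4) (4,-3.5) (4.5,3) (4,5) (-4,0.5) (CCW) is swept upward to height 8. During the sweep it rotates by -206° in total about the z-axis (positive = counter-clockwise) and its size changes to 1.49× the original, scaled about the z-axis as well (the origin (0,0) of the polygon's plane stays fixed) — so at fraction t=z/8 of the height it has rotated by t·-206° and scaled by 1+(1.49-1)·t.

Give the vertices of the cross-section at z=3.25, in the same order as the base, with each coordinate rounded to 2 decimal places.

Cross-section at z=3.25: (-5.36,4.84) (-3.64,-5.23) (4.17,-4.97) (6.49,-4.11) (0.07,4.83)

t = z/height = 3.25/8 = 0.40625
s = 1 + (scale-1)·z/height = 1 + (1.49-1)·3.25/8 = 1.199063
θ = twist·z/height = -206°·3.25/8 = -83.6875° = -1.460622 rad
cos θ = 0.109951, sin θ = -0.993937 (intermediates below are computed at full precision and shown rounded to 5 d.p.)
v1: (-4.5,-4) → rotate → (-4.47053,4.03291) → ×s → (-5.36044,4.83571) → (-5.36,4.84)
v2: (4,-3.5) → rotate → (-3.03897,-4.36058) → ×s → (-3.64392,-5.22860) → (-3.64,-5.23)
v3: (4.5,3) → rotate → (3.47659,-4.14286) → ×s → (4.16865,-4.96755) → (4.17,-4.97)
v4: (4,5) → rotate → (5.40949,-3.42599) → ×s → (6.48632,-4.10798) → (6.49,-4.11)
v5: (-4,0.5) → rotate → (0.05716,4.03072) → ×s → (0.06854,4.83309) → (0.07,4.83)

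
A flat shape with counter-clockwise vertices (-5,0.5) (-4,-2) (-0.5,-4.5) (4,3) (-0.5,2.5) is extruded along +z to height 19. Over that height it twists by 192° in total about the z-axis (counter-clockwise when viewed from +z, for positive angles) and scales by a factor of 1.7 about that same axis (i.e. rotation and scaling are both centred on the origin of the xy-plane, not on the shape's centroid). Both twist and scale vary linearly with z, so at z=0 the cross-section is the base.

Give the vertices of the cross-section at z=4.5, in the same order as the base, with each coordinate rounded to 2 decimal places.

t = z/height = 4.5/19 = 0.236842
s = 1 + (scale-1)·z/height = 1 + (1.7-1)·4.5/19 = 1.165789
θ = twist·z/height = 192°·4.5/19 = 45.4737° = 0.793666 rad
cos θ = 0.701237, sin θ = 0.712928 (intermediates below are computed at full precision and shown rounded to 5 d.p.)
v1: (-5,0.5) → rotate → (-3.86265,-3.21402) → ×s → (-4.50303,-3.74688) → (-4.50,-3.75)
v2: (-4,-2) → rotate → (-1.37909,-4.25419) → ×s → (-1.60773,-4.95949) → (-1.61,-4.96)
v3: (-0.5,-4.5) → rotate → (2.85756,-3.51203) → ×s → (3.33131,-4.09429) → (3.33,-4.09)
v4: (4,3) → rotate → (0.66616,4.95542) → ×s → (0.77660,5.77698) → (0.78,5.78)
v5: (-0.5,2.5) → rotate → (-2.13294,1.39663) → ×s → (-2.48656,1.62817) → (-2.49,1.63)

Cross-section at z=4.5: (-4.50,-3.75) (-1.61,-4.96) (3.33,-4.09) (0.78,5.78) (-2.49,1.63)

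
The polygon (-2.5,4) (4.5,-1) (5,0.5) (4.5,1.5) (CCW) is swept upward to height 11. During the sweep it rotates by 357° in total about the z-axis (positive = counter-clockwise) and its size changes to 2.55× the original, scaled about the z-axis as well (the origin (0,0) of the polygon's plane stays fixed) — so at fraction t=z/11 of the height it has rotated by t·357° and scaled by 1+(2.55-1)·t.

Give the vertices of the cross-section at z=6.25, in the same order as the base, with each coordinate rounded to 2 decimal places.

Cross-section at z=6.25: (7.25,-5.11) (-8.53,-1.55) (-8.30,-4.52) (-6.70,-5.88)

t = z/height = 6.25/11 = 0.568182
s = 1 + (scale-1)·z/height = 1 + (2.55-1)·6.25/11 = 1.880682
θ = twist·z/height = 357°·6.25/11 = 202.8409° = 3.540242 rad
cos θ = -0.921586, sin θ = -0.388174 (intermediates below are computed at full precision and shown rounded to 5 d.p.)
v1: (-2.5,4) → rotate → (3.85666,-2.71591) → ×s → (7.25315,-5.10776) → (7.25,-5.11)
v2: (4.5,-1) → rotate → (-4.53531,-0.82520) → ×s → (-8.52948,-1.55193) → (-8.53,-1.55)
v3: (5,0.5) → rotate → (-4.41384,-2.40166) → ×s → (-8.30104,-4.51676) → (-8.30,-4.52)
v4: (4.5,1.5) → rotate → (-3.56488,-3.12916) → ×s → (-6.70440,-5.88496) → (-6.70,-5.88)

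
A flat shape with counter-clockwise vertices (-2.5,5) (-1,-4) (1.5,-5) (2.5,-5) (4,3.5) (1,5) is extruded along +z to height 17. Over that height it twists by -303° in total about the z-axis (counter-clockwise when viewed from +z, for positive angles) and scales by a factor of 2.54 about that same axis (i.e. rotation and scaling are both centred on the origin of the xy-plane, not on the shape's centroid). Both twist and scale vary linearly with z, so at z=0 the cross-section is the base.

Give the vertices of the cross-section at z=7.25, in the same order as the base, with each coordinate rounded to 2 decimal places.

Cross-section at z=7.25: (9.04,-2.03) (-4.09,5.47) (-7.99,3.31) (-9.04,2.03) (0.30,-8.80) (5.37,-6.52)

t = z/height = 7.25/17 = 0.426471
s = 1 + (scale-1)·z/height = 1 + (2.54-1)·7.25/17 = 1.656765
θ = twist·z/height = -303°·7.25/17 = -129.2206° = -2.255325 rad
cos θ = -0.632308, sin θ = -0.774717 (intermediates below are computed at full precision and shown rounded to 5 d.p.)
v1: (-2.5,5) → rotate → (5.45436,-1.22475) → ×s → (9.03658,-2.02911) → (9.04,-2.03)
v2: (-1,-4) → rotate → (-2.46656,3.30395) → ×s → (-4.08651,5.47386) → (-4.09,5.47)
v3: (1.5,-5) → rotate → (-4.82205,1.99946) → ×s → (-7.98900,3.31264) → (-7.99,3.31)
v4: (2.5,-5) → rotate → (-5.45436,1.22475) → ×s → (-9.03658,2.02911) → (-9.04,2.03)
v5: (4,3.5) → rotate → (0.18228,-5.31195) → ×s → (0.30199,-8.80065) → (0.30,-8.80)
v6: (1,5) → rotate → (3.24128,-3.93626) → ×s → (5.37004,-6.52145) → (5.37,-6.52)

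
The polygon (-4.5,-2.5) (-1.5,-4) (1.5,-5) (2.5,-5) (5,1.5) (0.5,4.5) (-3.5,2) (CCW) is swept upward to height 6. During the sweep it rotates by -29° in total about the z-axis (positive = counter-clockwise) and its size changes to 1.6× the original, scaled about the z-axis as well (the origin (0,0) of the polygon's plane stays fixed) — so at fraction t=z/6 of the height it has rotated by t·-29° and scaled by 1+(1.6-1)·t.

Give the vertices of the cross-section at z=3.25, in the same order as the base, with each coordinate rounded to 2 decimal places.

t = z/height = 3.25/6 = 0.541667
s = 1 + (scale-1)·z/height = 1 + (1.6-1)·3.25/6 = 1.325000
θ = twist·z/height = -29°·3.25/6 = -15.7083° = -0.274162 rad
cos θ = 0.962652, sin θ = -0.270740 (intermediates below are computed at full precision and shown rounded to 5 d.p.)
v1: (-4.5,-2.5) → rotate → (-5.00879,-1.18830) → ×s → (-6.63664,-1.57450) → (-6.64,-1.57)
v2: (-1.5,-4) → rotate → (-2.52694,-3.44450) → ×s → (-3.34820,-4.56396) → (-3.35,-4.56)
v3: (1.5,-5) → rotate → (0.09028,-5.21937) → ×s → (0.11962,-6.91567) → (0.12,-6.92)
v4: (2.5,-5) → rotate → (1.05293,-5.49011) → ×s → (1.39513,-7.27440) → (1.40,-7.27)
v5: (5,1.5) → rotate → (5.21937,0.09028) → ×s → (6.91567,0.11962) → (6.92,0.12)
v6: (0.5,4.5) → rotate → (1.69966,4.19657) → ×s → (2.25205,5.56045) → (2.25,5.56)
v7: (-3.5,2) → rotate → (-2.82780,2.87290) → ×s → (-3.74684,3.80659) → (-3.75,3.81)

Cross-section at z=3.25: (-6.64,-1.57) (-3.35,-4.56) (0.12,-6.92) (1.40,-7.27) (6.92,0.12) (2.25,5.56) (-3.75,3.81)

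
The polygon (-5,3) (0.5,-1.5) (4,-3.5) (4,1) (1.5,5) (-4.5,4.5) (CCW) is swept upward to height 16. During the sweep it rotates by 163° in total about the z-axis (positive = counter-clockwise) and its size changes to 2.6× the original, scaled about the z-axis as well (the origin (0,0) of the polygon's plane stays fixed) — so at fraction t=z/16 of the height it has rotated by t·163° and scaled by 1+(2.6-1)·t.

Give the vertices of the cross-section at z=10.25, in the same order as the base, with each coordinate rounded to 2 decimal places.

Cross-section at z=10.25: (-3.36,-11.32) (2.69,1.74) (4.85,9.61) (-3.98,7.34) (-10.56,0.42) (-6.56,-11.09)

t = z/height = 10.25/16 = 0.640625
s = 1 + (scale-1)·z/height = 1 + (2.6-1)·10.25/16 = 2.025000
θ = twist·z/height = 163°·10.25/16 = 104.4219° = 1.822506 rad
cos θ = -0.249060, sin θ = 0.968488 (intermediates below are computed at full precision and shown rounded to 5 d.p.)
v1: (-5,3) → rotate → (-1.66017,-5.58962) → ×s → (-3.36184,-11.31898) → (-3.36,-11.32)
v2: (0.5,-1.5) → rotate → (1.32820,0.85783) → ×s → (2.68961,1.73711) → (2.69,1.74)
v3: (4,-3.5) → rotate → (2.39347,4.74566) → ×s → (4.84678,9.60996) → (4.85,9.61)
v4: (4,1) → rotate → (-1.96473,3.62489) → ×s → (-3.97857,7.34041) → (-3.98,7.34)
v5: (1.5,5) → rotate → (-5.21603,0.20743) → ×s → (-10.56246,0.42005) → (-10.56,0.42)
v6: (-4.5,4.5) → rotate → (-3.23743,-5.47897) → ×s → (-6.55579,-11.09490) → (-6.56,-11.09)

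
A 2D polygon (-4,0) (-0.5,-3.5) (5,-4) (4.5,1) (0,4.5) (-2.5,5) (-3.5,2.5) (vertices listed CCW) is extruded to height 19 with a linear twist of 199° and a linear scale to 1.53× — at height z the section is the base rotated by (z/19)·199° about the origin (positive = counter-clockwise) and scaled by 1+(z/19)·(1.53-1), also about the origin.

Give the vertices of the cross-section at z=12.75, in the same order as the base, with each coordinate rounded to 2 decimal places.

Cross-section at z=12.75: (3.74,-3.93) (3.91,2.78) (-0.74,8.65) (-5.19,3.49) (-4.42,-4.20) (-2.58,-7.13) (0.81,-5.77)

t = z/height = 12.75/19 = 0.671053
s = 1 + (scale-1)·z/height = 1 + (1.53-1)·12.75/19 = 1.355658
θ = twist·z/height = 199°·12.75/19 = 133.5395° = 2.330703 rad
cos θ = -0.688854, sin θ = 0.724900 (intermediates below are computed at full precision and shown rounded to 5 d.p.)
v1: (-4,0) → rotate → (2.75542,-2.89960) → ×s → (3.73540,-3.93087) → (3.74,-3.93)
v2: (-0.5,-3.5) → rotate → (2.88158,2.04854) → ×s → (3.90643,2.77712) → (3.91,2.78)
v3: (5,-4) → rotate → (-0.54467,6.37992) → ×s → (-0.73839,8.64898) → (-0.74,8.65)
v4: (4.5,1) → rotate → (-3.82474,2.57320) → ×s → (-5.18504,3.48837) → (-5.19,3.49)
v5: (0,4.5) → rotate → (-3.26205,-3.09984) → ×s → (-4.42222,-4.20233) → (-4.42,-4.20)
v6: (-2.5,5) → rotate → (-1.90236,-5.25652) → ×s → (-2.57896,-7.12604) → (-2.58,-7.13)
v7: (-3.5,2.5) → rotate → (0.59874,-4.25929) → ×s → (0.81169,-5.77413) → (0.81,-5.77)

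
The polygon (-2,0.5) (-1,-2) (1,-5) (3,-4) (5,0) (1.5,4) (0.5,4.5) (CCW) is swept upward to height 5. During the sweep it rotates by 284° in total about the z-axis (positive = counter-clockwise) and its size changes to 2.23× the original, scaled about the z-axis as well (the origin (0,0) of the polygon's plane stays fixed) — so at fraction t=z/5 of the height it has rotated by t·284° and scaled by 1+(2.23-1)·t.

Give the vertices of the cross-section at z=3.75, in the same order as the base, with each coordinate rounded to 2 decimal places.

t = z/height = 3.75/5 = 0.75
s = 1 + (scale-1)·z/height = 1 + (2.23-1)·3.75/5 = 1.922500
θ = twist·z/height = 284°·3.75/5 = 213.0000° = 3.717551 rad
cos θ = -0.838671, sin θ = -0.544639 (intermediates below are computed at full precision and shown rounded to 5 d.p.)
v1: (-2,0.5) → rotate → (1.94966,0.66994) → ×s → (3.74822,1.28797) → (3.75,1.29)
v2: (-1,-2) → rotate → (-0.25061,2.22198) → ×s → (-0.48179,4.27176) → (-0.48,4.27)
v3: (1,-5) → rotate → (-3.56187,3.64871) → ×s → (-6.84769,7.01465) → (-6.85,7.01)
v4: (3,-4) → rotate → (-4.69457,1.72077) → ×s → (-9.02531,3.30817) → (-9.03,3.31)
v5: (5,0) → rotate → (-4.19335,-2.72320) → ×s → (-8.06172,-5.23534) → (-8.06,-5.24)
v6: (1.5,4) → rotate → (0.92055,-4.17164) → ×s → (1.76976,-8.01998) → (1.77,-8.02)
v7: (0.5,4.5) → rotate → (2.03154,-4.04634) → ×s → (3.90564,-7.77908) → (3.91,-7.78)

Cross-section at z=3.75: (3.75,1.29) (-0.48,4.27) (-6.85,7.01) (-9.03,3.31) (-8.06,-5.24) (1.77,-8.02) (3.91,-7.78)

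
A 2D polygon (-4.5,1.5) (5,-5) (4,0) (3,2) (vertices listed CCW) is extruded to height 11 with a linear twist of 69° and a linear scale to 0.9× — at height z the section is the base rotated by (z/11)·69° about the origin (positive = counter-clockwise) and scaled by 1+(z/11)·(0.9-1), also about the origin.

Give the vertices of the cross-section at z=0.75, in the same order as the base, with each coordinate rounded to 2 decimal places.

Cross-section at z=0.75: (-4.58,1.12) (5.36,-4.54) (3.96,0.33) (2.81,2.22)

t = z/height = 0.75/11 = 0.0681818
s = 1 + (scale-1)·z/height = 1 + (0.9-1)·0.75/11 = 0.993182
θ = twist·z/height = 69°·0.75/11 = 4.7045° = 0.082110 rad
cos θ = 0.996631, sin θ = 0.082018 (intermediates below are computed at full precision and shown rounded to 5 d.p.)
v1: (-4.5,1.5) → rotate → (-4.60787,1.12587) → ×s → (-4.57645,1.11819) → (-4.58,1.12)
v2: (5,-5) → rotate → (5.39324,-4.57307) → ×s → (5.35647,-4.54189) → (5.36,-4.54)
v3: (4,0) → rotate → (3.98652,0.32807) → ×s → (3.95934,0.32583) → (3.96,0.33)
v4: (3,2) → rotate → (2.82586,2.23931) → ×s → (2.80659,2.22405) → (2.81,2.22)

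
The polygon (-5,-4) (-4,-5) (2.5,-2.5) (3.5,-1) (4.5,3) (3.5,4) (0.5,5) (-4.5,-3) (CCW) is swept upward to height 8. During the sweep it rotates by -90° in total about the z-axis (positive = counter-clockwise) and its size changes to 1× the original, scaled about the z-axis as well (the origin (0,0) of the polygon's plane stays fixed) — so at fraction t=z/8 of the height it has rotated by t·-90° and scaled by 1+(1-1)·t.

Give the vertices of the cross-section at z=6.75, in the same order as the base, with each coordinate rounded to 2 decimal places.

t = z/height = 6.75/8 = 0.84375
s = 1 + (scale-1)·z/height = 1 + (1-1)·6.75/8 = 1.000000
θ = twist·z/height = -90°·6.75/8 = -75.9375° = -1.325359 rad
cos θ = 0.242980, sin θ = -0.970031 (intermediates below are computed at full precision and shown rounded to 5 d.p.)
v1: (-5,-4) → rotate → (-5.09503,3.87824) → ×s → (-5.09503,3.87824) → (-5.10,3.88)
v2: (-4,-5) → rotate → (-5.82208,2.66522) → ×s → (-5.82208,2.66522) → (-5.82,2.67)
v3: (2.5,-2.5) → rotate → (-1.81763,-3.03253) → ×s → (-1.81763,-3.03253) → (-1.82,-3.03)
v4: (3.5,-1) → rotate → (-0.11960,-3.63809) → ×s → (-0.11960,-3.63809) → (-0.12,-3.64)
v5: (4.5,3) → rotate → (4.00350,-3.63620) → ×s → (4.00350,-3.63620) → (4.00,-3.64)
v6: (3.5,4) → rotate → (4.73056,-2.42319) → ×s → (4.73056,-2.42319) → (4.73,-2.42)
v7: (0.5,5) → rotate → (4.97165,0.72989) → ×s → (4.97165,0.72989) → (4.97,0.73)
v8: (-4.5,-3) → rotate → (-4.00350,3.63620) → ×s → (-4.00350,3.63620) → (-4.00,3.64)

Cross-section at z=6.75: (-5.10,3.88) (-5.82,2.67) (-1.82,-3.03) (-0.12,-3.64) (4.00,-3.64) (4.73,-2.42) (4.97,0.73) (-4.00,3.64)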